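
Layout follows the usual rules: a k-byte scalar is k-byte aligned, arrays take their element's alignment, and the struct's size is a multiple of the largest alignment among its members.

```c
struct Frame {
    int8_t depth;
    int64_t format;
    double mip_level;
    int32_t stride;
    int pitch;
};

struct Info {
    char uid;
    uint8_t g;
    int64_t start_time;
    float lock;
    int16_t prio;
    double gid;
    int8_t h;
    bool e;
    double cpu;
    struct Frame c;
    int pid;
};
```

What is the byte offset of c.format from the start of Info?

Frame: depth at 0 (size 1, align 1) → ends 1; pad 7 to align 8 for format; format at 8 (size 8, align 8) → ends 16; mip_level at 16 (size 8, align 8) → ends 24; stride at 24 (size 4, align 4) → ends 28; pitch at 28 (size 4, align 4) → ends 32; total 32 bytes, alignment 8
uid at 0 (size 1, align 1) → ends 1
g at 1 (size 1, align 1) → ends 2
pad 6 to align 8 for start_time
start_time at 8 (size 8, align 8) → ends 16
lock at 16 (size 4, align 4) → ends 20
prio at 20 (size 2, align 2) → ends 22
pad 2 to align 8 for gid
gid at 24 (size 8, align 8) → ends 32
h at 32 (size 1, align 1) → ends 33
e at 33 (size 1, align 1) → ends 34
pad 6 to align 8 for cpu
cpu at 40 (size 8, align 8) → ends 48
c at 48 (size 32, align 8) → ends 80
within Frame: format at 8
48 + 8 = 56

56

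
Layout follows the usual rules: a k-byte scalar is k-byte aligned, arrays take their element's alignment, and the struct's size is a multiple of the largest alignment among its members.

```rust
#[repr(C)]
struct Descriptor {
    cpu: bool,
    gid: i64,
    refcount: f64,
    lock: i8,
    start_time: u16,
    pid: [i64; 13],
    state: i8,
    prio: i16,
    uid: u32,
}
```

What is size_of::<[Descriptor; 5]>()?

0..1  cpu  (1B, 1-aligned)
1..8  -- padding (7B)
8..16  gid  (8B, 8-aligned)
16..24  refcount  (8B, 8-aligned)
24..25  lock  (1B, 1-aligned)
25..26  -- padding (1B)
26..28  start_time  (2B, 2-aligned)
28..32  -- padding (4B)
32..136  pid  (104B, 8-aligned)
136..137  state  (1B, 1-aligned)
137..138  -- padding (1B)
138..140  prio  (2B, 2-aligned)
140..144  uid  (4B, 4-aligned)
sizeof = 144, alignof = 8
array of 5: 5 × 144 = 720

720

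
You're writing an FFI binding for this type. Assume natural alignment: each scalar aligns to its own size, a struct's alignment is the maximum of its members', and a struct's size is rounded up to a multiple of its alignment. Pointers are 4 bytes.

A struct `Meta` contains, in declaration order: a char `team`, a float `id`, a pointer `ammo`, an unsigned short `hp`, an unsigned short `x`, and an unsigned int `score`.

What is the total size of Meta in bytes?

20

team at 0 (size 1, align 1) → ends 1
pad 3 to align 4 for id
id at 4 (size 4, align 4) → ends 8
ammo at 8 (size 4, align 4) → ends 12
hp at 12 (size 2, align 2) → ends 14
x at 14 (size 2, align 2) → ends 16
score at 16 (size 4, align 4) → ends 20
total 20 bytes, alignment 4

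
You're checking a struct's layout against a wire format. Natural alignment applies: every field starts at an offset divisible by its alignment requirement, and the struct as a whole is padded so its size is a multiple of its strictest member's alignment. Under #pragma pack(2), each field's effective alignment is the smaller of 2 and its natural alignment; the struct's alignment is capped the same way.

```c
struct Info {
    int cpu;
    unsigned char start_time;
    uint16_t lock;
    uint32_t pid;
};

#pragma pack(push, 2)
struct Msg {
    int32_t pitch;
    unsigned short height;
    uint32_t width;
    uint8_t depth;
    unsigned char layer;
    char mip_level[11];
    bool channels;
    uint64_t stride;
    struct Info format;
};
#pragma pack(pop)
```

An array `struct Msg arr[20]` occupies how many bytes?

Info: cpu at 0 (size 4, align 4) → ends 4; start_time at 4 (size 1, align 1) → ends 5; pad 1 to align 2 for lock; lock at 6 (size 2, align 2) → ends 8; pid at 8 (size 4, align 4) → ends 12; total 12 bytes, alignment 4
pitch at 0 (size 4, align 2) → ends 4
height at 4 (size 2, align 2) → ends 6
width at 6 (size 4, align 2) → ends 10
depth at 10 (size 1, align 1) → ends 11
layer at 11 (size 1, align 1) → ends 12
mip_level at 12 (size 11, align 1) → ends 23
channels at 23 (size 1, align 1) → ends 24
stride at 24 (size 8, align 2) → ends 32
format at 32 (size 12, align 2) → ends 44
total 44 bytes, alignment 2
array of 20: 20 × 44 = 880

880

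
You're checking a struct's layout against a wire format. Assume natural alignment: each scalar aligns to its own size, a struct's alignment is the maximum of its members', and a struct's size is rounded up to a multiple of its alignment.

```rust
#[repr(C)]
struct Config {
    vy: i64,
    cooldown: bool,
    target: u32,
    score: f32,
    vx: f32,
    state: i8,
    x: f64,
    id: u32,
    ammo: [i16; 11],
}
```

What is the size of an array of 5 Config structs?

360

vy at 0 (size 8, align 8) → ends 8
cooldown at 8 (size 1, align 1) → ends 9
pad 3 to align 4 for target
target at 12 (size 4, align 4) → ends 16
score at 16 (size 4, align 4) → ends 20
vx at 20 (size 4, align 4) → ends 24
state at 24 (size 1, align 1) → ends 25
pad 7 to align 8 for x
x at 32 (size 8, align 8) → ends 40
id at 40 (size 4, align 4) → ends 44
ammo at 44 (size 22, align 2) → ends 66
tail pad 6 to reach multiple of 8
total 72 bytes, alignment 8
array of 5: 5 × 72 = 360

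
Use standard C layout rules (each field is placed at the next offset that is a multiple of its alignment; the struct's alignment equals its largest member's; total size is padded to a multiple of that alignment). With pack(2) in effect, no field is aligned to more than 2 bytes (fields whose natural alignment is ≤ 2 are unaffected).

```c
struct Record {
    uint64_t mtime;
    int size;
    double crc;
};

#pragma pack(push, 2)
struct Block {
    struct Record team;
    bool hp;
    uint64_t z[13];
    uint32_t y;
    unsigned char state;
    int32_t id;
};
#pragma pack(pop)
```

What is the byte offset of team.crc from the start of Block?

16

Record: mtime at 0 (size 8, align 8) → ends 8; size at 8 (size 4, align 4) → ends 12; pad 4 to align 8 for crc; crc at 16 (size 8, align 8) → ends 24; total 24 bytes, alignment 8
team at 0 (size 24, align 2) → ends 24
within Record: crc at 16
0 + 16 = 16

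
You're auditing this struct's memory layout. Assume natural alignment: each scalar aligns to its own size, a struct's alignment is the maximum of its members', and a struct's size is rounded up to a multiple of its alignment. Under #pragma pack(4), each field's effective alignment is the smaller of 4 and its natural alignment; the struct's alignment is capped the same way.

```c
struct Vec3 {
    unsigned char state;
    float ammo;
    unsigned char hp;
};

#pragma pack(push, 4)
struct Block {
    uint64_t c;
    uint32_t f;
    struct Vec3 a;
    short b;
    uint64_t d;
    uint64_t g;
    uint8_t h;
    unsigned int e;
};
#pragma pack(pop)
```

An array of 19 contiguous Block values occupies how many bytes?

Vec3: state at 0 (size 1, align 1) → ends 1; pad 3 to align 4 for ammo; ammo at 4 (size 4, align 4) → ends 8; hp at 8 (size 1, align 1) → ends 9; tail pad 3 to reach multiple of 4; total 12 bytes, alignment 4
c at 0 (size 8, align 4) → ends 8
f at 8 (size 4, align 4) → ends 12
a at 12 (size 12, align 4) → ends 24
b at 24 (size 2, align 2) → ends 26
pad 2 to align 4 for d
d at 28 (size 8, align 4) → ends 36
g at 36 (size 8, align 4) → ends 44
h at 44 (size 1, align 1) → ends 45
pad 3 to align 4 for e
e at 48 (size 4, align 4) → ends 52
total 52 bytes, alignment 4
array of 19: 19 × 52 = 988

988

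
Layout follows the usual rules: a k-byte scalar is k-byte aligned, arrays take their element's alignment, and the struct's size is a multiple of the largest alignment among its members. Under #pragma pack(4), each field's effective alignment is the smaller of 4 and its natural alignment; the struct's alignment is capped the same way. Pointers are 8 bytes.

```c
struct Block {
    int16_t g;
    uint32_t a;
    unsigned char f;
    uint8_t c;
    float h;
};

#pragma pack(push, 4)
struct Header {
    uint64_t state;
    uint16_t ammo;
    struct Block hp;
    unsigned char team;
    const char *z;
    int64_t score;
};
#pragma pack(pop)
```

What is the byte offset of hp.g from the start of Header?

Block: g at 0 (size 2, align 2) → ends 2; pad 2 to align 4 for a; a at 4 (size 4, align 4) → ends 8; f at 8 (size 1, align 1) → ends 9; c at 9 (size 1, align 1) → ends 10; pad 2 to align 4 for h; h at 12 (size 4, align 4) → ends 16; total 16 bytes, alignment 4
state at 0 (size 8, align 4) → ends 8
ammo at 8 (size 2, align 2) → ends 10
pad 2 to align 4 for hp
hp at 12 (size 16, align 4) → ends 28
within Block: g at 0
12 + 0 = 12

12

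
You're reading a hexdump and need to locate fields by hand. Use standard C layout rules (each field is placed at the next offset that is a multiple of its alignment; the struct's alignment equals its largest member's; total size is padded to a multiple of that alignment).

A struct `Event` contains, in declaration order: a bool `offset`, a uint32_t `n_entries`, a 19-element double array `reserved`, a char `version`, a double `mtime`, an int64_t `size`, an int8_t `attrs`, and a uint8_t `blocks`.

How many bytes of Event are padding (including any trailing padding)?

@0: offset [1B, align 1] → 1
+3 pad (align 4)
@4: n_entries [4B, align 4] → 8
@8: reserved [152B, align 8] → 160
@160: version [1B, align 1] → 161
+7 pad (align 8)
@168: mtime [8B, align 8] → 176
@176: size [8B, align 8] → 184
@184: attrs [1B, align 1] → 185
@185: blocks [1B, align 1] → 186
+6 tail pad (align 8)
size 192, align 8
data bytes 176, size 192 → padding 16

16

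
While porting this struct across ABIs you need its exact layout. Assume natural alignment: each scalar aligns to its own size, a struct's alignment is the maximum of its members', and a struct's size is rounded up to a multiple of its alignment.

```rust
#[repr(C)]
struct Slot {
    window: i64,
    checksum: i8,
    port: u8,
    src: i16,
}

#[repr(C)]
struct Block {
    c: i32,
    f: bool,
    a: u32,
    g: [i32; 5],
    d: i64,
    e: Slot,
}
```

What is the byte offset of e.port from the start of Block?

Slot: 0..8  window  (8B, 8-aligned); 8..9  checksum  (1B, 1-aligned); 9..10  port  (1B, 1-aligned); 10..12  src  (2B, 2-aligned); 12..16  -- tail padding (4B); sizeof = 16, alignof = 8
0..4  c  (4B, 4-aligned)
4..5  f  (1B, 1-aligned)
5..8  -- padding (3B)
8..12  a  (4B, 4-aligned)
12..32  g  (20B, 4-aligned)
32..40  d  (8B, 8-aligned)
40..56  e  (16B, 8-aligned)
within Slot: port at 9
40 + 9 = 49

49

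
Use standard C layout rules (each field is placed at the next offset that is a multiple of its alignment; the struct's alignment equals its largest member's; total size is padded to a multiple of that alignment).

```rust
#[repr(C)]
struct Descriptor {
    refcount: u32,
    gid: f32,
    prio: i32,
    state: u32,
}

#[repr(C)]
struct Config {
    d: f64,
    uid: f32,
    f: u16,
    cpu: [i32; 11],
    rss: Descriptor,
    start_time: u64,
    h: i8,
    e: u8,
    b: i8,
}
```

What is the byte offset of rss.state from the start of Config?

72

Descriptor: 0..4  refcount  (4B, 4-aligned); 4..8  gid  (4B, 4-aligned); 8..12  prio  (4B, 4-aligned); 12..16  state  (4B, 4-aligned); sizeof = 16, alignof = 4
0..8  d  (8B, 8-aligned)
8..12  uid  (4B, 4-aligned)
12..14  f  (2B, 2-aligned)
14..16  -- padding (2B)
16..60  cpu  (44B, 4-aligned)
60..76  rss  (16B, 4-aligned)
within Descriptor: state at 12
60 + 12 = 72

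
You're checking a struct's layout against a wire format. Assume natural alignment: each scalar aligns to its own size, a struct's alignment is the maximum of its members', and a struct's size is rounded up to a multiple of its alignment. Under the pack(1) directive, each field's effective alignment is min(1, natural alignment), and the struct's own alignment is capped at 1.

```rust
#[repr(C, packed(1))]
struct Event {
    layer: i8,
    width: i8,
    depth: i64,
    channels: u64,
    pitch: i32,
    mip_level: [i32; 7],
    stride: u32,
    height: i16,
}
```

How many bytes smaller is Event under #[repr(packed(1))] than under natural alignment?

natural layout:
  @0: layer [1B, align 1] → 1
  @1: width [1B, align 1] → 2
  +6 pad (align 8)
  @8: depth [8B, align 8] → 16
  @16: channels [8B, align 8] → 24
  @24: pitch [4B, align 4] → 28
  @28: mip_level [28B, align 4] → 56
  @56: stride [4B, align 4] → 60
  @60: height [2B, align 2] → 62
  +2 tail pad (align 8)
  size 64, align 8
packed(1) layout:
  @0: layer [1B, align 1] → 1
  @1: width [1B, align 1] → 2
  @2: depth [8B, align 1] → 10
  @10: channels [8B, align 1] → 18
  @18: pitch [4B, align 1] → 22
  @22: mip_level [28B, align 1] → 50
  @50: stride [4B, align 1] → 54
  @54: height [2B, align 1] → 56
  size 56, align 1
64 − 56 = 8

8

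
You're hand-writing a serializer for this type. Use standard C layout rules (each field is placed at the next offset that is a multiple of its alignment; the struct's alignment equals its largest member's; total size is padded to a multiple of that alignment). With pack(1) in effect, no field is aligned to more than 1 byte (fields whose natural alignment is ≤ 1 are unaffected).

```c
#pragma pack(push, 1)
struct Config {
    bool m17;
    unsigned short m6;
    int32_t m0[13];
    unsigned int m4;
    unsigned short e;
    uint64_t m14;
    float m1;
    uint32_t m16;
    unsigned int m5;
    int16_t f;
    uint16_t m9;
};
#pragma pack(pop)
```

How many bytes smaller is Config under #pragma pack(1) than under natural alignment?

3

natural layout:
  0..1  m17  (1B, 1-aligned)
  1..2  -- padding (1B)
  2..4  m6  (2B, 2-aligned)
  4..56  m0  (52B, 4-aligned)
  56..60  m4  (4B, 4-aligned)
  60..62  e  (2B, 2-aligned)
  62..64  -- padding (2B)
  64..72  m14  (8B, 8-aligned)
  72..76  m1  (4B, 4-aligned)
  76..80  m16  (4B, 4-aligned)
  80..84  m5  (4B, 4-aligned)
  84..86  f  (2B, 2-aligned)
  86..88  m9  (2B, 2-aligned)
  sizeof = 88, alignof = 8
packed(1) layout:
  0..1  m17  (1B, 1-aligned)
  1..3  m6  (2B, 1-aligned)
  3..55  m0  (52B, 1-aligned)
  55..59  m4  (4B, 1-aligned)
  59..61  e  (2B, 1-aligned)
  61..69  m14  (8B, 1-aligned)
  69..73  m1  (4B, 1-aligned)
  73..77  m16  (4B, 1-aligned)
  77..81  m5  (4B, 1-aligned)
  81..83  f  (2B, 1-aligned)
  83..85  m9  (2B, 1-aligned)
  sizeof = 85, alignof = 1
88 − 85 = 3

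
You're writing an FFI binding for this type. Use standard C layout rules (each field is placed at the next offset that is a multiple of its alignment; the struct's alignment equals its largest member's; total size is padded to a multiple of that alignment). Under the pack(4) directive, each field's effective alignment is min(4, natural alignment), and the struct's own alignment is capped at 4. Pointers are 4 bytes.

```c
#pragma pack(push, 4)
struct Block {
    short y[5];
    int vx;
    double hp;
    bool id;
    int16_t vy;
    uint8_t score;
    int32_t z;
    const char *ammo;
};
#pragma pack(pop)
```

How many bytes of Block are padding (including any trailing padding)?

@0: y [10B, align 2] → 10
+2 pad (align 4)
@12: vx [4B, align 4] → 16
@16: hp [8B, align 4] → 24
@24: id [1B, align 1] → 25
+1 pad (align 2)
@26: vy [2B, align 2] → 28
@28: score [1B, align 1] → 29
+3 pad (align 4)
@32: z [4B, align 4] → 36
@36: ammo [4B, align 4] → 40
size 40, align 4
data bytes 34, size 40 → padding 6

6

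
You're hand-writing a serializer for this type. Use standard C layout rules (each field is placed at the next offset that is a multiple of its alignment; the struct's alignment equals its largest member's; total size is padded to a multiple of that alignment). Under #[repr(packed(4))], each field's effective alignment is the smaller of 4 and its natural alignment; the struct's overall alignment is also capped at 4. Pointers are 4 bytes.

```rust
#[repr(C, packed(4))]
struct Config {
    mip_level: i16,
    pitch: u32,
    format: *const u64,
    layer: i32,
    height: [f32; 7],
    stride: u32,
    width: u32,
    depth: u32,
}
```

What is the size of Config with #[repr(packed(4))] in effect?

56

mip_level at 0 (size 2, align 2) → ends 2
pad 2 to align 4 for pitch
pitch at 4 (size 4, align 4) → ends 8
format at 8 (size 4, align 4) → ends 12
layer at 12 (size 4, align 4) → ends 16
height at 16 (size 28, align 4) → ends 44
stride at 44 (size 4, align 4) → ends 48
width at 48 (size 4, align 4) → ends 52
depth at 52 (size 4, align 4) → ends 56
total 56 bytes, alignment 4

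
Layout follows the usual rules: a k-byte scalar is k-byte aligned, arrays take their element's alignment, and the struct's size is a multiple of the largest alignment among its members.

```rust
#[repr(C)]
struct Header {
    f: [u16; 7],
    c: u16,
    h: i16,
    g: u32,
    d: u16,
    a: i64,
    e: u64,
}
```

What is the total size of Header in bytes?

f at 0 (size 14, align 2) → ends 14
c at 14 (size 2, align 2) → ends 16
h at 16 (size 2, align 2) → ends 18
pad 2 to align 4 for g
g at 20 (size 4, align 4) → ends 24
d at 24 (size 2, align 2) → ends 26
pad 6 to align 8 for a
a at 32 (size 8, align 8) → ends 40
e at 40 (size 8, align 8) → ends 48
total 48 bytes, alignment 8

48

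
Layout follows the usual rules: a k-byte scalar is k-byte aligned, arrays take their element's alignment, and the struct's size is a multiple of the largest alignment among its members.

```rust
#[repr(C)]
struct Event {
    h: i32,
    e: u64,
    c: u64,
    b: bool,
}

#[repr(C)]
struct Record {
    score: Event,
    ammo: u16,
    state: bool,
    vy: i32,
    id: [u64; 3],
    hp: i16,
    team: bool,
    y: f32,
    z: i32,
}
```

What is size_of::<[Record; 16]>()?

1280

Event: @0: h [4B, align 4] → 4; +4 pad (align 8); @8: e [8B, align 8] → 16; @16: c [8B, align 8] → 24; @24: b [1B, align 1] → 25; +7 tail pad (align 8); size 32, align 8
@0: score [32B, align 8] → 32
@32: ammo [2B, align 2] → 34
@34: state [1B, align 1] → 35
+1 pad (align 4)
@36: vy [4B, align 4] → 40
@40: id [24B, align 8] → 64
@64: hp [2B, align 2] → 66
@66: team [1B, align 1] → 67
+1 pad (align 4)
@68: y [4B, align 4] → 72
@72: z [4B, align 4] → 76
+4 tail pad (align 8)
size 80, align 8
array of 16: 16 × 80 = 1280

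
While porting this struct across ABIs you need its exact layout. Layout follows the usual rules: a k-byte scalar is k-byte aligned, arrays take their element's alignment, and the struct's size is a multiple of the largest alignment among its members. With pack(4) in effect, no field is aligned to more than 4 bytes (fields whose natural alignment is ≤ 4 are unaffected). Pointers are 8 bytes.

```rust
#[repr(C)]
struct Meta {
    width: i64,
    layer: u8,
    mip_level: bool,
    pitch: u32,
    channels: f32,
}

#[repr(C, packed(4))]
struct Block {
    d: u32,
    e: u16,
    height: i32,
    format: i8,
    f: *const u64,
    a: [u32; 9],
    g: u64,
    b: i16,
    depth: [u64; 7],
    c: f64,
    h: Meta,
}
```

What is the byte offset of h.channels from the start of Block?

152

Meta: @0: width [8B, align 8] → 8; @8: layer [1B, align 1] → 9; @9: mip_level [1B, align 1] → 10; +2 pad (align 4); @12: pitch [4B, align 4] → 16; @16: channels [4B, align 4] → 20; +4 tail pad (align 8); size 24, align 8
@0: d [4B, align 4] → 4
@4: e [2B, align 2] → 6
+2 pad (align 4)
@8: height [4B, align 4] → 12
@12: format [1B, align 1] → 13
+3 pad (align 4)
@16: f [8B, align 4] → 24
@24: a [36B, align 4] → 60
@60: g [8B, align 4] → 68
@68: b [2B, align 2] → 70
+2 pad (align 4)
@72: depth [56B, align 4] → 128
@128: c [8B, align 4] → 136
@136: h [24B, align 4] → 160
within Meta: channels at 16
136 + 16 = 152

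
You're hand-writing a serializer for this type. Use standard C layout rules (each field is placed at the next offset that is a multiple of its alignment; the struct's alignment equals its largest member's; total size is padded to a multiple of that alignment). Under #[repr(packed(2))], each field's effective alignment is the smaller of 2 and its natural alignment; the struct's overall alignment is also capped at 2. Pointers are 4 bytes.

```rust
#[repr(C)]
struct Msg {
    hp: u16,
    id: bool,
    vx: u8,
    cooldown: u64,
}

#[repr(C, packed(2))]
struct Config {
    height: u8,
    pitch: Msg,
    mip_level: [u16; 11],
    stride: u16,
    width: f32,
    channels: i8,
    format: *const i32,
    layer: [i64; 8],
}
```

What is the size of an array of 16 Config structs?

1856

Msg: @0: hp [2B, align 2] → 2; @2: id [1B, align 1] → 3; @3: vx [1B, align 1] → 4; +4 pad (align 8); @8: cooldown [8B, align 8] → 16; size 16, align 8
@0: height [1B, align 1] → 1
+1 pad (align 2)
@2: pitch [16B, align 2] → 18
@18: mip_level [22B, align 2] → 40
@40: stride [2B, align 2] → 42
@42: width [4B, align 2] → 46
@46: channels [1B, align 1] → 47
+1 pad (align 2)
@48: format [4B, align 2] → 52
@52: layer [64B, align 2] → 116
size 116, align 2
array of 16: 16 × 116 = 1856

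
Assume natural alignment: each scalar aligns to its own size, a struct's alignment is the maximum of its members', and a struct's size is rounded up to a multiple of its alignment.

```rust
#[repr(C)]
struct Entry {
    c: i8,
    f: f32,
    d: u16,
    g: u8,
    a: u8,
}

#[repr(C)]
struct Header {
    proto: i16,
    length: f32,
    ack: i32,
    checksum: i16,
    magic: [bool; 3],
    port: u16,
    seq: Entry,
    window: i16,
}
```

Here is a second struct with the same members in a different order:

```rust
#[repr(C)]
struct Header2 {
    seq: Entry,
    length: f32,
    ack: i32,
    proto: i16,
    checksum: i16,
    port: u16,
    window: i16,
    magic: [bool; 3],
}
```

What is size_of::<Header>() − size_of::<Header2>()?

Entry: @0: c [1B, align 1] → 1; +3 pad (align 4); @4: f [4B, align 4] → 8; @8: d [2B, align 2] → 10; @10: g [1B, align 1] → 11; @11: a [1B, align 1] → 12; size 12, align 4
@0: proto [2B, align 2] → 2
+2 pad (align 4)
@4: length [4B, align 4] → 8
@8: ack [4B, align 4] → 12
@12: checksum [2B, align 2] → 14
@14: magic [3B, align 1] → 17
+1 pad (align 2)
@18: port [2B, align 2] → 20
@20: seq [12B, align 4] → 32
@32: window [2B, align 2] → 34
+2 tail pad (align 4)
size 36, align 4
— Header2 —
@0: seq [12B, align 4] → 12
@12: length [4B, align 4] → 16
@16: ack [4B, align 4] → 20
@20: proto [2B, align 2] → 22
@22: checksum [2B, align 2] → 24
@24: port [2B, align 2] → 26
@26: window [2B, align 2] → 28
@28: magic [3B, align 1] → 31
+1 tail pad (align 4)
size 32, align 4
36 − 32 = 4

4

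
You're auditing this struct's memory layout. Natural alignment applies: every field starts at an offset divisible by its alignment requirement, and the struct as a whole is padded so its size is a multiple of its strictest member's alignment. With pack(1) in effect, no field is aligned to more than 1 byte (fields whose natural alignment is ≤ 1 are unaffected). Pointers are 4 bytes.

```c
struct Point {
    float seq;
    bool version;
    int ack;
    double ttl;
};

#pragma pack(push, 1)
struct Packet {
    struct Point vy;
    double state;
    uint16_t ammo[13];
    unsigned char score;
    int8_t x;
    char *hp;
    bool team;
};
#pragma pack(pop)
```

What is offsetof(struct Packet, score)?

58

Point: 0..4  seq  (4B, 4-aligned); 4..5  version  (1B, 1-aligned); 5..8  -- padding (3B); 8..12  ack  (4B, 4-aligned); 12..16  -- padding (4B); 16..24  ttl  (8B, 8-aligned); sizeof = 24, alignof = 8
0..24  vy  (24B, 1-aligned)
24..32  state  (8B, 1-aligned)
32..58  ammo  (26B, 1-aligned)
58..59  score  (1B, 1-aligned)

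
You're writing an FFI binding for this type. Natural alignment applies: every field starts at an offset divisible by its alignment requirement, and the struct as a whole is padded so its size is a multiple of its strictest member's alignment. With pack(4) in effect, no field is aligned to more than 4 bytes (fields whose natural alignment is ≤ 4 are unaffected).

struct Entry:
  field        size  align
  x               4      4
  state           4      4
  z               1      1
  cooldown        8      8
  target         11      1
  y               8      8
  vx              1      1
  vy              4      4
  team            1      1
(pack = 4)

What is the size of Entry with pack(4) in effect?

x at 0 (size 4, align 4) → ends 4
state at 4 (size 4, align 4) → ends 8
z at 8 (size 1, align 1) → ends 9
pad 3 to align 4 for cooldown
cooldown at 12 (size 8, align 4) → ends 20
target at 20 (size 11, align 1) → ends 31
pad 1 to align 4 for y
y at 32 (size 8, align 4) → ends 40
vx at 40 (size 1, align 1) → ends 41
pad 3 to align 4 for vy
vy at 44 (size 4, align 4) → ends 48
team at 48 (size 1, align 1) → ends 49
tail pad 3 to reach multiple of 4
total 52 bytes, alignment 4

52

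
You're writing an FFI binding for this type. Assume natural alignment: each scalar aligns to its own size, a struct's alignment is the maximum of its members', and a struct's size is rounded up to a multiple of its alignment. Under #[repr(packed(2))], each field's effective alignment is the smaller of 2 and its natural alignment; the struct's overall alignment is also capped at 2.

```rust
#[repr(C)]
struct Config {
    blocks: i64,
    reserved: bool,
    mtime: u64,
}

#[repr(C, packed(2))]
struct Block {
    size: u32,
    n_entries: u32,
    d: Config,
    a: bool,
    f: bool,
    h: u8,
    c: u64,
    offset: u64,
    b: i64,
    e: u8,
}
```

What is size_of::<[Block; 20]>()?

Config: 0..8  blocks  (8B, 8-aligned); 8..9  reserved  (1B, 1-aligned); 9..16  -- padding (7B); 16..24  mtime  (8B, 8-aligned); sizeof = 24, alignof = 8
0..4  size  (4B, 2-aligned)
4..8  n_entries  (4B, 2-aligned)
8..32  d  (24B, 2-aligned)
32..33  a  (1B, 1-aligned)
33..34  f  (1B, 1-aligned)
34..35  h  (1B, 1-aligned)
35..36  -- padding (1B)
36..44  c  (8B, 2-aligned)
44..52  offset  (8B, 2-aligned)
52..60  b  (8B, 2-aligned)
60..61  e  (1B, 1-aligned)
61..62  -- tail padding (1B)
sizeof = 62, alignof = 2
array of 20: 20 × 62 = 1240

1240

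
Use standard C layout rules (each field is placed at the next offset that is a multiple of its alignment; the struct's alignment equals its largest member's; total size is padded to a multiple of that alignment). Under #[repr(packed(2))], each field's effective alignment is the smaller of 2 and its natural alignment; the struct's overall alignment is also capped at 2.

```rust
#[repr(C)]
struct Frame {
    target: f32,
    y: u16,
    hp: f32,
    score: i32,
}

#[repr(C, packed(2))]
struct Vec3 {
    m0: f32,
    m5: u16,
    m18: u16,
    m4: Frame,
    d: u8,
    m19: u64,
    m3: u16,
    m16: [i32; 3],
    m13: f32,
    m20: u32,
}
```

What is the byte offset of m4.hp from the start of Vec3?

Frame: target at 0 (size 4, align 4) → ends 4; y at 4 (size 2, align 2) → ends 6; pad 2 to align 4 for hp; hp at 8 (size 4, align 4) → ends 12; score at 12 (size 4, align 4) → ends 16; total 16 bytes, alignment 4
m0 at 0 (size 4, align 2) → ends 4
m5 at 4 (size 2, align 2) → ends 6
m18 at 6 (size 2, align 2) → ends 8
m4 at 8 (size 16, align 2) → ends 24
within Frame: hp at 8
8 + 8 = 16

16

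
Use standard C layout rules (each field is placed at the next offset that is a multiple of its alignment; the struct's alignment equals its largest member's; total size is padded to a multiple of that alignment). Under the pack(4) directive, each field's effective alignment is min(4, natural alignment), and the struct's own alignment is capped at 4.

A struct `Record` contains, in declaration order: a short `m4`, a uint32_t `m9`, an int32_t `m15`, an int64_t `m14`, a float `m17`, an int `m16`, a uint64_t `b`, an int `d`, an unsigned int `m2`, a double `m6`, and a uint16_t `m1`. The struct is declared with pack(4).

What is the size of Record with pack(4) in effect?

56

m4 at 0 (size 2, align 2) → ends 2
pad 2 to align 4 for m9
m9 at 4 (size 4, align 4) → ends 8
m15 at 8 (size 4, align 4) → ends 12
m14 at 12 (size 8, align 4) → ends 20
m17 at 20 (size 4, align 4) → ends 24
m16 at 24 (size 4, align 4) → ends 28
b at 28 (size 8, align 4) → ends 36
d at 36 (size 4, align 4) → ends 40
m2 at 40 (size 4, align 4) → ends 44
m6 at 44 (size 8, align 4) → ends 52
m1 at 52 (size 2, align 2) → ends 54
tail pad 2 to reach multiple of 4
total 56 bytes, alignment 4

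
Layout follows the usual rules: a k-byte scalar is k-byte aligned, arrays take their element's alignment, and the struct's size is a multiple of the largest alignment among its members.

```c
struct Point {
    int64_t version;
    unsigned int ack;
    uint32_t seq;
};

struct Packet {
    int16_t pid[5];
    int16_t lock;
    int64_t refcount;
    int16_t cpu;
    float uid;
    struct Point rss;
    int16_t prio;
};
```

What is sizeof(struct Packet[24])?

1344

Point: version at 0 (size 8, align 8) → ends 8; ack at 8 (size 4, align 4) → ends 12; seq at 12 (size 4, align 4) → ends 16; total 16 bytes, alignment 8
pid at 0 (size 10, align 2) → ends 10
lock at 10 (size 2, align 2) → ends 12
pad 4 to align 8 for refcount
refcount at 16 (size 8, align 8) → ends 24
cpu at 24 (size 2, align 2) → ends 26
pad 2 to align 4 for uid
uid at 28 (size 4, align 4) → ends 32
rss at 32 (size 16, align 8) → ends 48
prio at 48 (size 2, align 2) → ends 50
tail pad 6 to reach multiple of 8
total 56 bytes, alignment 8
array of 24: 24 × 56 = 1344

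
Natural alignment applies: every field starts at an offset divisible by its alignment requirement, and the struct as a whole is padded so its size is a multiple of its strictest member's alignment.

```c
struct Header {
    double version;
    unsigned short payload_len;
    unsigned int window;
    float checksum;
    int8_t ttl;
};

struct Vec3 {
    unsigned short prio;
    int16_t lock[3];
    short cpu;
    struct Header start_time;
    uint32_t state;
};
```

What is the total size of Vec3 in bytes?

Header: 0..8  version  (8B, 8-aligned); 8..10  payload_len  (2B, 2-aligned); 10..12  -- padding (2B); 12..16  window  (4B, 4-aligned); 16..20  checksum  (4B, 4-aligned); 20..21  ttl  (1B, 1-aligned); 21..24  -- tail padding (3B); sizeof = 24, alignof = 8
0..2  prio  (2B, 2-aligned)
2..8  lock  (6B, 2-aligned)
8..10  cpu  (2B, 2-aligned)
10..16  -- padding (6B)
16..40  start_time  (24B, 8-aligned)
40..44  state  (4B, 4-aligned)
44..48  -- tail padding (4B)
sizeof = 48, alignof = 8

48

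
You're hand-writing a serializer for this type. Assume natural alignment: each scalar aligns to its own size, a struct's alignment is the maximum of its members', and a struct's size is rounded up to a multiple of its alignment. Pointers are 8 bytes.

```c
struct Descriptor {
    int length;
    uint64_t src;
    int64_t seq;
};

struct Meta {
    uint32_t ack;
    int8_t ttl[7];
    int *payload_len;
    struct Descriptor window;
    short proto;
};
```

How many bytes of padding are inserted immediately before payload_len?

Descriptor: @0: length [4B, align 4] → 4; +4 pad (align 8); @8: src [8B, align 8] → 16; @16: seq [8B, align 8] → 24; size 24, align 8
@0: ack [4B, align 4] → 4
@4: ttl [7B, align 1] → 11
+5 pad (align 8)
@16: payload_len [8B, align 8] → 24

5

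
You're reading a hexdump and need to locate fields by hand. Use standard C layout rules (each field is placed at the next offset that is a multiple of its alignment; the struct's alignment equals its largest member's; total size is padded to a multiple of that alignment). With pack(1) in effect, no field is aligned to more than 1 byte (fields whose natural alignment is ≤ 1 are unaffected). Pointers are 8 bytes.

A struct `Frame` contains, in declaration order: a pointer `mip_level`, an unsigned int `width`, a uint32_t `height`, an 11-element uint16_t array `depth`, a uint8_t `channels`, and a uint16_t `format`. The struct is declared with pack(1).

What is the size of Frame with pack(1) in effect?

41

0..8  mip_level  (8B, 1-aligned)
8..12  width  (4B, 1-aligned)
12..16  height  (4B, 1-aligned)
16..38  depth  (22B, 1-aligned)
38..39  channels  (1B, 1-aligned)
39..41  format  (2B, 1-aligned)
sizeof = 41, alignof = 1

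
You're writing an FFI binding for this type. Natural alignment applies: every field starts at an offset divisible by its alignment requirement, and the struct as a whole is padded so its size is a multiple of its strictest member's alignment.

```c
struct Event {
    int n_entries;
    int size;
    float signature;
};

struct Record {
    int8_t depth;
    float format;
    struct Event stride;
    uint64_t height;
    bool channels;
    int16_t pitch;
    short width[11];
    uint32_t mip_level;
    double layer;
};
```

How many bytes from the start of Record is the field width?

Event: 0..4  n_entries  (4B, 4-aligned); 4..8  size  (4B, 4-aligned); 8..12  signature  (4B, 4-aligned); sizeof = 12, alignof = 4
0..1  depth  (1B, 1-aligned)
1..4  -- padding (3B)
4..8  format  (4B, 4-aligned)
8..20  stride  (12B, 4-aligned)
20..24  -- padding (4B)
24..32  height  (8B, 8-aligned)
32..33  channels  (1B, 1-aligned)
33..34  -- padding (1B)
34..36  pitch  (2B, 2-aligned)
36..58  width  (22B, 2-aligned)

36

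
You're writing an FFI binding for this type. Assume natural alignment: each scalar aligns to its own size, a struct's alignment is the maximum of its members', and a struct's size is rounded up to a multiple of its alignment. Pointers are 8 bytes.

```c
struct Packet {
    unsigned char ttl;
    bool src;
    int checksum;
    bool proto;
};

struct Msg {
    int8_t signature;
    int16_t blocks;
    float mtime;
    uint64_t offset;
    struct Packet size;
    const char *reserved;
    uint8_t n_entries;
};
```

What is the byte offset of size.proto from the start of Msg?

Packet: 0..1  ttl  (1B, 1-aligned); 1..2  src  (1B, 1-aligned); 2..4  -- padding (2B); 4..8  checksum  (4B, 4-aligned); 8..9  proto  (1B, 1-aligned); 9..12  -- tail padding (3B); sizeof = 12, alignof = 4
0..1  signature  (1B, 1-aligned)
1..2  -- padding (1B)
2..4  blocks  (2B, 2-aligned)
4..8  mtime  (4B, 4-aligned)
8..16  offset  (8B, 8-aligned)
16..28  size  (12B, 4-aligned)
within Packet: proto at 8
16 + 8 = 24

24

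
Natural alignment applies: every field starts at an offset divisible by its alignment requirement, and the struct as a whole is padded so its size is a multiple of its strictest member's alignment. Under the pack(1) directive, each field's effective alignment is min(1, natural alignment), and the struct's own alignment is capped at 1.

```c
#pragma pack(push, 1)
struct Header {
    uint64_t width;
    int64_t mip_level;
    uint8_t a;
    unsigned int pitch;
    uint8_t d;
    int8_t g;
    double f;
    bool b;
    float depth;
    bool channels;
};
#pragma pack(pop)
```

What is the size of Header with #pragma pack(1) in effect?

37

@0: width [8B, align 1] → 8
@8: mip_level [8B, align 1] → 16
@16: a [1B, align 1] → 17
@17: pitch [4B, align 1] → 21
@21: d [1B, align 1] → 22
@22: g [1B, align 1] → 23
@23: f [8B, align 1] → 31
@31: b [1B, align 1] → 32
@32: depth [4B, align 1] → 36
@36: channels [1B, align 1] → 37
size 37, align 1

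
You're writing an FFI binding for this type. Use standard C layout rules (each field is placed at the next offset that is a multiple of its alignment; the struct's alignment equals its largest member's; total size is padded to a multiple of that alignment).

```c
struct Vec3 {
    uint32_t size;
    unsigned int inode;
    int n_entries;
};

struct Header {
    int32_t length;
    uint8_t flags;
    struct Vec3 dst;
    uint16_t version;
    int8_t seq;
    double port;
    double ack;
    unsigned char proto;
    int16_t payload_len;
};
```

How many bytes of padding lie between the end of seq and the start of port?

Vec3: size at 0 (size 4, align 4) → ends 4; inode at 4 (size 4, align 4) → ends 8; n_entries at 8 (size 4, align 4) → ends 12; total 12 bytes, alignment 4
length at 0 (size 4, align 4) → ends 4
flags at 4 (size 1, align 1) → ends 5
pad 3 to align 4 for dst
dst at 8 (size 12, align 4) → ends 20
version at 20 (size 2, align 2) → ends 22
seq at 22 (size 1, align 1) → ends 23
pad 1 to align 8 for port
port at 24 (size 8, align 8) → ends 32

1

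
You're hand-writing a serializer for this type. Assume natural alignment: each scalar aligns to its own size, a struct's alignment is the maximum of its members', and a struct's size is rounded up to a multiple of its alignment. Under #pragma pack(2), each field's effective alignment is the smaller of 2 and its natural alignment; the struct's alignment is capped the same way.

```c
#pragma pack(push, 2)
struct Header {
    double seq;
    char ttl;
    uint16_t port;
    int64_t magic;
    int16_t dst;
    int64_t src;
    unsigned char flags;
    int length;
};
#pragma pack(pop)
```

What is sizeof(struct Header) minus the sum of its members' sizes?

seq at 0 (size 8, align 2) → ends 8
ttl at 8 (size 1, align 1) → ends 9
pad 1 to align 2 for port
port at 10 (size 2, align 2) → ends 12
magic at 12 (size 8, align 2) → ends 20
dst at 20 (size 2, align 2) → ends 22
src at 22 (size 8, align 2) → ends 30
flags at 30 (size 1, align 1) → ends 31
pad 1 to align 2 for length
length at 32 (size 4, align 2) → ends 36
total 36 bytes, alignment 2
data bytes 34, size 36 → padding 2

2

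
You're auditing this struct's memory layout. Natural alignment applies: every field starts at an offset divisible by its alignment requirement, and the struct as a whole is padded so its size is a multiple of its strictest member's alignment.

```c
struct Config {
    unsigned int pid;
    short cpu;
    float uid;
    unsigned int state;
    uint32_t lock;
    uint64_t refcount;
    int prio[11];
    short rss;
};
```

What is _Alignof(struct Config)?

8

member alignments: pid=4, cpu=2, uid=4, state=4, lock=4, refcount=8, prio=4, rss=2
max = 8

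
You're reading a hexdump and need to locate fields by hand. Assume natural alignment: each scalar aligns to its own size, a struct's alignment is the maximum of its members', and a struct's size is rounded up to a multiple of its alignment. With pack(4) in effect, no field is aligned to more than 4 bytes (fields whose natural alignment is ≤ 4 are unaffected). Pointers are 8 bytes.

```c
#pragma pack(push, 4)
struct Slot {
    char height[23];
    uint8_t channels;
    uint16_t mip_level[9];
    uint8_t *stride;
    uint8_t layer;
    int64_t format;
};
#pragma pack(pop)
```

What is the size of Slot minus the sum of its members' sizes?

height at 0 (size 23, align 1) → ends 23
channels at 23 (size 1, align 1) → ends 24
mip_level at 24 (size 18, align 2) → ends 42
pad 2 to align 4 for stride
stride at 44 (size 8, align 4) → ends 52
layer at 52 (size 1, align 1) → ends 53
pad 3 to align 4 for format
format at 56 (size 8, align 4) → ends 64
total 64 bytes, alignment 4
data bytes 59, size 64 → padding 5

5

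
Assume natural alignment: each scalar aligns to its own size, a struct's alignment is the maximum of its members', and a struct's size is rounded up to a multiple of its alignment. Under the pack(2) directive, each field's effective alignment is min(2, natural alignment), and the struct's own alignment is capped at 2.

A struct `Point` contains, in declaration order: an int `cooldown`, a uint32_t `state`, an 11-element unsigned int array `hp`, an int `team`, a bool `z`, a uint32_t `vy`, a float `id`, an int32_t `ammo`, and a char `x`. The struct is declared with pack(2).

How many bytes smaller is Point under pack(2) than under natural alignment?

natural layout:
  0..4  cooldown  (4B, 4-aligned)
  4..8  state  (4B, 4-aligned)
  8..52  hp  (44B, 4-aligned)
  52..56  team  (4B, 4-aligned)
  56..57  z  (1B, 1-aligned)
  57..60  -- padding (3B)
  60..64  vy  (4B, 4-aligned)
  64..68  id  (4B, 4-aligned)
  68..72  ammo  (4B, 4-aligned)
  72..73  x  (1B, 1-aligned)
  73..76  -- tail padding (3B)
  sizeof = 76, alignof = 4
packed(2) layout:
  0..4  cooldown  (4B, 2-aligned)
  4..8  state  (4B, 2-aligned)
  8..52  hp  (44B, 2-aligned)
  52..56  team  (4B, 2-aligned)
  56..57  z  (1B, 1-aligned)
  57..58  -- padding (1B)
  58..62  vy  (4B, 2-aligned)
  62..66  id  (4B, 2-aligned)
  66..70  ammo  (4B, 2-aligned)
  70..71  x  (1B, 1-aligned)
  71..72  -- tail padding (1B)
  sizeof = 72, alignof = 2
76 − 72 = 4

4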